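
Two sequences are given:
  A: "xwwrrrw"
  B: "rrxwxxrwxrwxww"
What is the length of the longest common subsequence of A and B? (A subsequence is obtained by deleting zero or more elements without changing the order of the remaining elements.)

Backtracking the LCS table gives one alignment: x (A1,B3) → w (A2,B4) → w (A3,B8) → r (A4,B10) → w (A7,B14).
So the longest common subsequence has length 5.

5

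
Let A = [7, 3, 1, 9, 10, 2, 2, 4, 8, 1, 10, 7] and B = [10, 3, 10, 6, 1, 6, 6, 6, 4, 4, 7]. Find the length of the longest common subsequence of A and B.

4

A longest common subsequence is 3, 1, 4, 7 (length 4); the LCS DP confirms no longer common subsequence exists.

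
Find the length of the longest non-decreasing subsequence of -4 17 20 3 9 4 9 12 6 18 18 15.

7

Let dp[i] be the longest non-decreasing subsequence ending at position i. Then dp = [1, 2, 3, 2, 3, 3, 4, 5, 4, 6, 7, 6].
The maximum is 7; one witness is -4, 3, 9, 9, 12, 18, 18 at positions 1,4,5,7,8,10,11.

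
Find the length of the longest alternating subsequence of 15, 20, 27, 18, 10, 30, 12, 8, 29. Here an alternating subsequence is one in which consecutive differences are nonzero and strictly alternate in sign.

6

Track the best alternating length ending on an up-step vs a down-step at each position: up/down = 1/1, 2/1, 2/1, 2/3, 1/3, 4/1, 4/5, 1/5, 6/5.
The maximum over both is 6; one such subsequence is 15, 20, 18, 30, 12, 29.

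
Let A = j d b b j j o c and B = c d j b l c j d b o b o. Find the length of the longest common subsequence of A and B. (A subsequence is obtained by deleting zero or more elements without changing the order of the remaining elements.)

A longest common subsequence is jdbbo (length 5); the LCS DP confirms no longer common subsequence exists.

5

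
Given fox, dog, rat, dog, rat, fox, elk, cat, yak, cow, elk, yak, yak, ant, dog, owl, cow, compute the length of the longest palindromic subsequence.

5

Using dp[i][j] = 2 + dp[i+1][j−1] if the ends match, else max(dp[i+1][j], dp[i][j−1]):
dp[1][17] = 5. A witness is dog yak yak yak dog at positions 4,9,12,13,15.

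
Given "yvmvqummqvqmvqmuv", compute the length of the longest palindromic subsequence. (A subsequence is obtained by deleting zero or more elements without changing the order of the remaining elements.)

11

One longest palindromic subsequence is vumqvmvqmuv (positions 2,6,7,9,10,12,13,14,15,16,17); it reads the same forward and backward, and the interval DP gives dp[1][17] = 11.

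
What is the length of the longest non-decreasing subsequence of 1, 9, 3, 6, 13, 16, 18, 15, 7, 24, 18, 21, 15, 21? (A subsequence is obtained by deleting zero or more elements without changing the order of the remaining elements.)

Scanning left to right, the best length ending at each element is: 1→1, 9→2, 3→2, 6→3, 13→4, 16→5, 18→6, 15→5, 7→4, 24→7, 18→7, 21→8, 15→6, 21→9.
So the longest non-decreasing subsequence has length 9, e.g. 1, 3, 6, 13, 16, 18, 18, 21, 21.

9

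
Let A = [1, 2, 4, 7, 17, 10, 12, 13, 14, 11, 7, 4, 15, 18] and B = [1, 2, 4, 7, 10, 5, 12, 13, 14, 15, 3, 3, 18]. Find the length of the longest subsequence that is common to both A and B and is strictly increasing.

A longest common strictly increasing subsequence is 1, 2, 4, 7, 10, 12, 13, 14, 15, 18 (length 10); it appears in order in both A and B, and no longer such subsequence exists.

10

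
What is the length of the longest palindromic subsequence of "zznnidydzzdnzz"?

10

One longest palindromic subsequence is zzndzzdnzz (positions 1,2,3,6,9,10,11,12,13,14); it reads the same forward and backward, and the interval DP gives dp[1][14] = 10.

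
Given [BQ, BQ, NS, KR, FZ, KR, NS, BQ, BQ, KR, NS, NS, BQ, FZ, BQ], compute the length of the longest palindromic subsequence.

10

One longest palindromic subsequence is BQ BQ NS NS BQ BQ NS NS BQ BQ (positions 1,2,3,7,8,9,11,12,13,15); it reads the same forward and backward, and the interval DP gives dp[1][15] = 10.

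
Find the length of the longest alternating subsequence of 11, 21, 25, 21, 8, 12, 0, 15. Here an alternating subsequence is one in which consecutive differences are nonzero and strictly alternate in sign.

6

A longest alternating subsequence is 11, 21, 8, 12, 0, 15 (positions 1,2,5,6,7,8); its 5 consecutive differences strictly alternate in sign, and length 6 is optimal.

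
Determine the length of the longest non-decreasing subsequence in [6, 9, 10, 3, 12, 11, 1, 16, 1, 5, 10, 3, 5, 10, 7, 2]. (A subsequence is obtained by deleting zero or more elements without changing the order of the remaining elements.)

5

Let dp[i] be the longest non-decreasing subsequence ending at position i. Then dp = [1, 2, 3, 1, 4, 4, 1, 5, 2, 3, 4, 3, 4, 5, 5, 3].
The maximum is 5; one witness is 6, 9, 10, 12, 16 at positions 1,2,3,5,8.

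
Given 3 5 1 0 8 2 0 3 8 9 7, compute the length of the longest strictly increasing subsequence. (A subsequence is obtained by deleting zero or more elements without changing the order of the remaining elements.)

One longest increasing subsequence is 1, 2, 3, 8, 9 (positions 3,6,8,9,10), of length 5; no longer one exists.

5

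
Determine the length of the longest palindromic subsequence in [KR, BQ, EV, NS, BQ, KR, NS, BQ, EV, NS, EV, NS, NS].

7

One longest palindromic subsequence is NS NS EV NS EV NS NS (positions 4,7,9,10,11,12,13); it reads the same forward and backward, and the interval DP gives dp[1][13] = 7.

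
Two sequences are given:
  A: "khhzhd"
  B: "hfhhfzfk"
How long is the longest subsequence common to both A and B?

Backtracking the LCS table gives one alignment: h (A2,B3) → h (A3,B4) → z (A4,B6).
So the longest common subsequence has length 3.

3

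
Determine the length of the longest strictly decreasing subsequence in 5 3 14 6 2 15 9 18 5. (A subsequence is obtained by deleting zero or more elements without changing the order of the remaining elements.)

3

Scanning left to right, the best length ending at each element is: 5→1, 3→2, 14→1, 6→2, 2→3, 15→1, 9→2, 18→1, 5→3.
So the longest decreasing subsequence has length 3, e.g. 5, 3, 2.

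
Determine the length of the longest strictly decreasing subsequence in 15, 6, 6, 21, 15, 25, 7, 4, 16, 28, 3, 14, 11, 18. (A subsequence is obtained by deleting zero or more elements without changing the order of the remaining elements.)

5

Scanning left to right, the best length ending at each element is: 15→1, 6→2, 6→2, 21→1, 15→2, 25→1, 7→3, 4→4, 16→2, 28→1, 3→5, 14→3, 11→4, 18→2.
So the longest decreasing subsequence has length 5, e.g. 21, 15, 7, 4, 3.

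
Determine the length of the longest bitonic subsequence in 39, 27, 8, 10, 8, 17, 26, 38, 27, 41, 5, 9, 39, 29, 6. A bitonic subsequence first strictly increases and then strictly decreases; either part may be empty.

One longest bitonic subsequence is 8, 10, 17, 26, 38, 41, 39, 29, 6 (positions 3,4,6,7,8,10,13,14,15): it rises to 41 then falls. Length 9 is optimal.

9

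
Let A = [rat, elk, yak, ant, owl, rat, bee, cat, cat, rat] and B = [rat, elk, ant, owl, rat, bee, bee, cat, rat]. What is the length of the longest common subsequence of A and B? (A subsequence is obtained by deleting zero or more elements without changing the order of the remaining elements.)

Backtracking the LCS table gives one alignment: rat (A1,B1) → elk (A2,B2) → ant (A4,B3) → owl (A5,B4) → rat (A6,B5) → bee (A7,B7) → cat (A9,B8) → rat (A10,B9).
So the longest common subsequence has length 8.

8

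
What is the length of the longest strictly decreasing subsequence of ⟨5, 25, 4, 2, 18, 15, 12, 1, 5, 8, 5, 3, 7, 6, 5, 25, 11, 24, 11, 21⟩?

8

One longest decreasing subsequence is 25, 18, 15, 12, 8, 7, 6, 5 (positions 2,5,6,7,10,13,14,15), of length 8; no longer one exists.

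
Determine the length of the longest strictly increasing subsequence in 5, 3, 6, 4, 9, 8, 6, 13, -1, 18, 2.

Scanning left to right, the best length ending at each element is: 5→1, 3→1, 6→2, 4→2, 9→3, 8→3, 6→3, 13→4, -1→1, 18→5, 2→2.
So the longest increasing subsequence has length 5, e.g. 5, 6, 9, 13, 18.

5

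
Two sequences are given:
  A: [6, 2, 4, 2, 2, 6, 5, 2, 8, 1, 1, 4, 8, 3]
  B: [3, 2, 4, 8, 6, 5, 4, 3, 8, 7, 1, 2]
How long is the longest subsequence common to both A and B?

A longest common subsequence is 2, 4, 6, 5, 8, 1 (length 6); the LCS DP confirms no longer common subsequence exists.

6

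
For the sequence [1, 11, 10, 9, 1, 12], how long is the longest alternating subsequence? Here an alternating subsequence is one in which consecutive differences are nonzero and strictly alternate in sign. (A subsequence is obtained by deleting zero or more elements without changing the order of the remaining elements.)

Track the best alternating length ending on an up-step vs a down-step at each position: up/down = 1/1, 2/1, 2/3, 2/3, 1/3, 4/1.
The maximum over both is 4; one such subsequence is 1, 11, 10, 12.

4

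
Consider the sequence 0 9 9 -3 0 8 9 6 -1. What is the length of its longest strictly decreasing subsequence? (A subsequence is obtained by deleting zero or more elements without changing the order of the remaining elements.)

4

Let dp[i] be the longest decreasing subsequence ending at position i. Then dp = [1, 1, 1, 2, 2, 2, 1, 3, 4].
The maximum is 4; one witness is 9, 8, 6, -1 at positions 2,6,8,9.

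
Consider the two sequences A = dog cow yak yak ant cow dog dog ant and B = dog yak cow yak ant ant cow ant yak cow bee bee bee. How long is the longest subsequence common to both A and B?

A longest common subsequence is dog, cow, yak, ant, cow, ant (length 6); the LCS DP confirms no longer common subsequence exists.

6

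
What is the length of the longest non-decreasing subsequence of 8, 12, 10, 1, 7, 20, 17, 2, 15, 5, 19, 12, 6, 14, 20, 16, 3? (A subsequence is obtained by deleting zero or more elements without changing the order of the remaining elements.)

6

Let dp[i] be the longest non-decreasing subsequence ending at position i. Then dp = [1, 2, 2, 1, 2, 3, 3, 2, 3, 3, 4, 4, 4, 5, 6, 6, 3].
The maximum is 6; one witness is 1, 2, 5, 12, 14, 20 at positions 4,8,10,12,14,15.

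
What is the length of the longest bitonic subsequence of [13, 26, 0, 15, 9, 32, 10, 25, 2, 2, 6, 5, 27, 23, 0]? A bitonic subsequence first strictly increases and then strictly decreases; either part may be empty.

Let inc[i] be the LIS ending at i and dec[i] the longest strictly decreasing subsequence starting at i. inc = [1, 2, 1, 2, 2, 3, 3, 4, 2, 2, 3, 3, 5, 4, 1], dec = [5, 6, 1, 5, 4, 5, 4, 4, 2, 2, 3, 2, 3, 2, 1].
max_i inc[i]+dec[i]−1 = 7, with one witness 13, 26, 15, 10, 6, 5, 0.

7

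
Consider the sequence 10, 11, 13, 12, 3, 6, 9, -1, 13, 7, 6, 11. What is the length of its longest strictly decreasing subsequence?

Scanning left to right, the best length ending at each element is: 10→1, 11→1, 13→1, 12→2, 3→3, 6→3, 9→3, -1→4, 13→1, 7→4, 6→5, 11→3.
So the longest decreasing subsequence has length 5, e.g. 13, 12, 9, 7, 6.

5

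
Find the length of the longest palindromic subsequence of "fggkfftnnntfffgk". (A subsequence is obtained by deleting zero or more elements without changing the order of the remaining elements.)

11

One longest palindromic subsequence is kfftnnntffk (positions 4,5,6,7,8,9,10,11,13,14,16); it reads the same forward and backward, and the interval DP gives dp[1][16] = 11.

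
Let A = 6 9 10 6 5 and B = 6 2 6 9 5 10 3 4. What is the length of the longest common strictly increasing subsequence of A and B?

For each value that appears in both, track the longest common increasing run ending there.
The best achievable length is 3; one witness is 6, 9, 10 (A-positions 1,2,3, B-positions 1,4,6).

3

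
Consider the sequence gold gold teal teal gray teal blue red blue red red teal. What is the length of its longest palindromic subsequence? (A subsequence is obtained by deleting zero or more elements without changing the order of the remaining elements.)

Using dp[i][j] = 2 + dp[i+1][j−1] if the ends match, else max(dp[i+1][j], dp[i][j−1]):
dp[1][12] = 5. A witness is teal red red red teal at positions 3,8,10,11,12.

5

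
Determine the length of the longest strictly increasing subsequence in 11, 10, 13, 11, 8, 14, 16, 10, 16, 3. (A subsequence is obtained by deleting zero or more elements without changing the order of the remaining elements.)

4

Let dp[i] be the longest increasing subsequence ending at position i. Then dp = [1, 1, 2, 2, 1, 3, 4, 2, 4, 1].
The maximum is 4; one witness is 11, 13, 14, 16 at positions 1,3,6,7.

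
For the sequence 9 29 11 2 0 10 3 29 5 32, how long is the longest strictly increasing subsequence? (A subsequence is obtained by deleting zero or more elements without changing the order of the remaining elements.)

4

Scanning left to right, the best length ending at each element is: 9→1, 29→2, 11→2, 2→1, 0→1, 10→2, 3→2, 29→3, 5→3, 32→4.
So the longest increasing subsequence has length 4, e.g. 9, 11, 29, 32.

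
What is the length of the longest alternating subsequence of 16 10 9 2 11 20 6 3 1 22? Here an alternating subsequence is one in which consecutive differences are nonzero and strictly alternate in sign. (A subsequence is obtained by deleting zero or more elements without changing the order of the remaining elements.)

5

A longest alternating subsequence is 16, 10, 11, 6, 22 (positions 1,2,5,7,10); its 4 consecutive differences strictly alternate in sign, and length 5 is optimal.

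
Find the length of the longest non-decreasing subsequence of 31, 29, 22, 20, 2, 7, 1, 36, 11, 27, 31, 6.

5

One longest non-decreasing subsequence is 2, 7, 11, 27, 31 (positions 5,6,9,10,11), of length 5; no longer one exists.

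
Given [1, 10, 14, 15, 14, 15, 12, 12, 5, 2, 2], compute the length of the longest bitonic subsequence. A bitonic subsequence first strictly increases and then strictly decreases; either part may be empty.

8

One longest bitonic subsequence is 1, 10, 14, 15, 14, 12, 5, 2 (positions 1,2,3,4,5,8,9,11): it rises to 15 then falls. Length 8 is optimal.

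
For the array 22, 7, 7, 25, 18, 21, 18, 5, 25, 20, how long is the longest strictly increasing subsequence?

4

Scanning left to right, the best length ending at each element is: 22→1, 7→1, 7→1, 25→2, 18→2, 21→3, 18→2, 5→1, 25→4, 20→3.
So the longest increasing subsequence has length 4, e.g. 7, 18, 21, 25.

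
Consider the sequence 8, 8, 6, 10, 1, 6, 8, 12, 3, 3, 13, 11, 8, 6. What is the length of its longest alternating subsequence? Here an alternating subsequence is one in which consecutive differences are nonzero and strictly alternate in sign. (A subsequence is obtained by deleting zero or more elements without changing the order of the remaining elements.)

8

A longest alternating subsequence is 8, 6, 10, 1, 6, 3, 13, 11 (positions 1,3,4,5,6,9,11,12); its 7 consecutive differences strictly alternate in sign, and length 8 is optimal.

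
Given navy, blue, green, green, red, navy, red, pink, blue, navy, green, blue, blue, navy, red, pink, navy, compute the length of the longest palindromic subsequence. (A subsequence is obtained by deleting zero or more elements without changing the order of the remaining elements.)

9

Using dp[i][j] = 2 + dp[i+1][j−1] if the ends match, else max(dp[i+1][j], dp[i][j−1]):
dp[1][17] = 9. A witness is navy red navy blue blue blue navy red navy at positions 1,5,6,9,12,13,14,15,17.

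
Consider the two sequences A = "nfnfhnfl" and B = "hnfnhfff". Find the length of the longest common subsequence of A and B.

5

Backtracking the LCS table gives one alignment: n (A1,B2) → f (A2,B3) → n (A3,B4) → f (A4,B7) → f (A7,B8).
So the longest common subsequence has length 5.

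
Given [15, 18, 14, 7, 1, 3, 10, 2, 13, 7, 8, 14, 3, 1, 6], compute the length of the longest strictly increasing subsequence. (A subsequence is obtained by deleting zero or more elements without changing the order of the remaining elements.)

Let dp[i] be the longest increasing subsequence ending at position i. Then dp = [1, 2, 1, 1, 1, 2, 3, 2, 4, 3, 4, 5, 3, 1, 4].
The maximum is 5; one witness is 1, 3, 10, 13, 14 at positions 5,6,7,9,12.

5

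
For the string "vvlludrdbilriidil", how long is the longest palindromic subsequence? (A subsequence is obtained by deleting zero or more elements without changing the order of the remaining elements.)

7

One longest palindromic subsequence is ldiiidl (positions 3,8,10,13,14,15,17); it reads the same forward and backward, and the interval DP gives dp[1][17] = 7.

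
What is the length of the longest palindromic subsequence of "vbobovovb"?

Using dp[i][j] = 2 + dp[i+1][j−1] if the ends match, else max(dp[i+1][j], dp[i][j−1]):
dp[1][9] = 5. A witness is bvovb at positions 2,6,7,8,9.

5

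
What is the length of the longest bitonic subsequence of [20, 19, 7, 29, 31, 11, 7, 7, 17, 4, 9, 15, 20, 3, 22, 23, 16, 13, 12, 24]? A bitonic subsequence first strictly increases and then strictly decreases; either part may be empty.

9

Let inc[i] be the LIS ending at i and dec[i] the longest strictly decreasing subsequence starting at i. inc = [1, 1, 1, 2, 3, 2, 1, 1, 3, 1, 2, 3, 4, 1, 5, 6, 4, 3, 3, 7], dec = [6, 5, 3, 5, 5, 4, 3, 3, 4, 2, 2, 3, 4, 1, 4, 4, 3, 2, 1, 1].
max_i inc[i]+dec[i]−1 = 9, with one witness 7, 11, 17, 20, 22, 23, 16, 13, 12.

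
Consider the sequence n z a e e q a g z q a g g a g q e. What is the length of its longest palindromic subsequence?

10

One longest palindromic subsequence is eqgaggagqe (positions 4,6,8,11,12,13,14,15,16,17); it reads the same forward and backward, and the interval DP gives dp[1][17] = 10.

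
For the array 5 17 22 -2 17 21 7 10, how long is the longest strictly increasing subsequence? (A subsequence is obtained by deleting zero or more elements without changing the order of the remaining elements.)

Scanning left to right, the best length ending at each element is: 5→1, 17→2, 22→3, -2→1, 17→2, 21→3, 7→2, 10→3.
So the longest increasing subsequence has length 3, e.g. 5, 17, 22.

3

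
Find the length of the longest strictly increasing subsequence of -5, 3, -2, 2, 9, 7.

Let dp[i] be the longest increasing subsequence ending at position i. Then dp = [1, 2, 2, 3, 4, 4].
The maximum is 4; one witness is -5, -2, 2, 9 at positions 1,3,4,5.

4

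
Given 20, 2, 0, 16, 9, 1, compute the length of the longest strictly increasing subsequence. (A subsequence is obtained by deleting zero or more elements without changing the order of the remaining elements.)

2

Let dp[i] be the longest increasing subsequence ending at position i. Then dp = [1, 1, 1, 2, 2, 2].
The maximum is 2; one witness is 2, 16 at positions 2,4.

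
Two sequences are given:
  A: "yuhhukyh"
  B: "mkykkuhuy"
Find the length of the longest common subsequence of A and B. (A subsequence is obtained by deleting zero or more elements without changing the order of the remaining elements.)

5

Backtracking the LCS table gives one alignment: y (A1,B3) → u (A2,B6) → h (A4,B7) → u (A5,B8) → y (A7,B9).
So the longest common subsequence has length 5.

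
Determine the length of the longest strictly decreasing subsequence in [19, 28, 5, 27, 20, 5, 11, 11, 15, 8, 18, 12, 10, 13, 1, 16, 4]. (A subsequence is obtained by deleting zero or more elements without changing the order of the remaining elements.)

Let dp[i] be the longest decreasing subsequence ending at position i. Then dp = [1, 1, 2, 2, 3, 4, 4, 4, 4, 5, 4, 5, 6, 5, 7, 5, 7].
The maximum is 7; one witness is 28, 27, 20, 15, 12, 10, 1 at positions 2,4,5,9,12,13,15.

7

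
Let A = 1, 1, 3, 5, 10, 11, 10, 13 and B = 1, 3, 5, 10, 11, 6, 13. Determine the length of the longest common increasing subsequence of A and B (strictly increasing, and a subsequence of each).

6

For each value that appears in both, track the longest common increasing run ending there.
The best achievable length is 6; one witness is 1, 3, 5, 10, 11, 13 (A-positions 1,3,4,5,6,8, B-positions 1,2,3,4,5,7).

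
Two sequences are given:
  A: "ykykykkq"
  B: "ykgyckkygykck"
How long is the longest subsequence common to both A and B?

Backtracking the LCS table gives one alignment: y (A1,B1) → k (A2,B2) → y (A3,B4) → k (A4,B7) → y (A5,B10) → k (A6,B11) → k (A7,B13).
So the longest common subsequence has length 7.

7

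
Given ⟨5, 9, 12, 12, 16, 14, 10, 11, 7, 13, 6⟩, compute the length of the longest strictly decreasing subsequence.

One longest decreasing subsequence is 16, 14, 10, 7, 6 (positions 5,6,7,9,11), of length 5; no longer one exists.

5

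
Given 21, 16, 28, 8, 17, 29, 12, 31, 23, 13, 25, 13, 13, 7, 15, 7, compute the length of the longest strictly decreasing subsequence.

4

Scanning left to right, the best length ending at each element is: 21→1, 16→2, 28→1, 8→3, 17→2, 29→1, 12→3, 31→1, 23→2, 13→3, 25→2, 13→3, 13→3, 7→4, 15→3, 7→4.
So the longest decreasing subsequence has length 4, e.g. 21, 16, 8, 7.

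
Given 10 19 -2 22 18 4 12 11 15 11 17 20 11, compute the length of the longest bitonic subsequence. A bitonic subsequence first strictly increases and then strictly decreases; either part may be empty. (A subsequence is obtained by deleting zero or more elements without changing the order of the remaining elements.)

Let inc[i] be the LIS ending at i and dec[i] the longest strictly decreasing subsequence starting at i. inc = [1, 2, 1, 3, 2, 2, 3, 3, 4, 3, 5, 6, 3], dec = [2, 4, 1, 4, 3, 1, 2, 1, 2, 1, 2, 2, 1].
max_i inc[i]+dec[i]−1 = 7, with one witness -2, 4, 12, 15, 17, 20, 11.

7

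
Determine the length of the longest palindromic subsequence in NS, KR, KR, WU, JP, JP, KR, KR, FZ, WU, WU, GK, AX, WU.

6

One longest palindromic subsequence is KR KR JP JP KR KR (positions 2,3,5,6,7,8); it reads the same forward and backward, and the interval DP gives dp[1][14] = 6.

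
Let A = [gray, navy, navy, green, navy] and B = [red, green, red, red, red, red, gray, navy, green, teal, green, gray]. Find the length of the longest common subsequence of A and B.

3

A longest common subsequence is gray, navy, green (length 3); the LCS DP confirms no longer common subsequence exists.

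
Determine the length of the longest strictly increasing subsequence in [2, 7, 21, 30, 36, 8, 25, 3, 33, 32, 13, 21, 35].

Scanning left to right, the best length ending at each element is: 2→1, 7→2, 21→3, 30→4, 36→5, 8→3, 25→4, 3→2, 33→5, 32→5, 13→4, 21→5, 35→6.
So the longest increasing subsequence has length 6, e.g. 2, 7, 21, 30, 33, 35.

6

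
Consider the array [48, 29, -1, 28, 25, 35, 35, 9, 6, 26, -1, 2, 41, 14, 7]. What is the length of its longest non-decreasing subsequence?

Let dp[i] be the longest non-decreasing subsequence ending at position i. Then dp = [1, 1, 1, 2, 2, 3, 4, 2, 2, 3, 2, 3, 5, 4, 4].
The maximum is 5; one witness is -1, 28, 35, 35, 41 at positions 3,4,6,7,13.

5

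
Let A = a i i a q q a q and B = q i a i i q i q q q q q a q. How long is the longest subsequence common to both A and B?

Backtracking the LCS table gives one alignment: a (A1,B3) → i (A2,B5) → i (A3,B7) → q (A5,B11) → q (A6,B12) → a (A7,B13) → q (A8,B14).
So the longest common subsequence has length 7.

7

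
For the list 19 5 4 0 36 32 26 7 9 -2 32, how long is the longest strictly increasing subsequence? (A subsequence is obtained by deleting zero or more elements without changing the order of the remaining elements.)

One longest increasing subsequence is 5, 7, 9, 32 (positions 2,8,9,11), of length 4; no longer one exists.

4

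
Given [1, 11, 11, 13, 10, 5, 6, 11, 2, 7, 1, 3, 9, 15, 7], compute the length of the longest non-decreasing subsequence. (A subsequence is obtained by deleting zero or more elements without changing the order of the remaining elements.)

6

Scanning left to right, the best length ending at each element is: 1→1, 11→2, 11→3, 13→4, 10→2, 5→2, 6→3, 11→4, 2→2, 7→4, 1→2, 3→3, 9→5, 15→6, 7→5.
So the longest non-decreasing subsequence has length 6, e.g. 1, 5, 6, 7, 9, 15.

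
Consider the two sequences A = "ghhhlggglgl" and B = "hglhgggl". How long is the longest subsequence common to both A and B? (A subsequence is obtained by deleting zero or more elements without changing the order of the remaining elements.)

Backtracking the LCS table gives one alignment: g (A1,B2) → h (A4,B4) → g (A7,B5) → g (A8,B6) → g (A10,B7) → l (A11,B8).
So the longest common subsequence has length 6.

6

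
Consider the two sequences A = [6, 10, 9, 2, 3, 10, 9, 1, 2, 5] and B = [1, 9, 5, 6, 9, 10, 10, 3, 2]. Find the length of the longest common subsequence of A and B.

4

A longest common subsequence is 6, 10, 3, 2 (length 4); the LCS DP confirms no longer common subsequence exists.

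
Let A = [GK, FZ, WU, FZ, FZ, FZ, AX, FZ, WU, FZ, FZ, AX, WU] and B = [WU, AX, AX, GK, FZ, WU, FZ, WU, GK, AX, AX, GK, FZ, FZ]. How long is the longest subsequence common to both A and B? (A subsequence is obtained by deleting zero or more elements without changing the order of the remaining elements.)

Backtracking the LCS table gives one alignment: GK (A1,B4) → FZ (A2,B5) → WU (A3,B6) → FZ (A4,B7) → AX (A7,B11) → FZ (A10,B13) → FZ (A11,B14).
So the longest common subsequence has length 7.

7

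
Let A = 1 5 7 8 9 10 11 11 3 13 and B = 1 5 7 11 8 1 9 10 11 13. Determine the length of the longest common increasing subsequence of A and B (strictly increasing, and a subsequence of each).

A longest common strictly increasing subsequence is 1, 5, 7, 8, 9, 10, 11, 13 (length 8); it appears in order in both A and B, and no longer such subsequence exists.

8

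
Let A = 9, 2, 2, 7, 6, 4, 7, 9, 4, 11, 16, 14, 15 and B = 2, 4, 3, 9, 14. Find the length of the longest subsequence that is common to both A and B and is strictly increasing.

4

For each value that appears in both, track the longest common increasing run ending there.
The best achievable length is 4; one witness is 2, 4, 9, 14 (A-positions 2,6,8,12, B-positions 1,2,4,5).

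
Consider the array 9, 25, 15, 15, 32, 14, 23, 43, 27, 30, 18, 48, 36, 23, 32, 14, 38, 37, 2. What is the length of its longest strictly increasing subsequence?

7

One longest increasing subsequence is 9, 15, 23, 27, 30, 36, 38 (positions 1,3,7,9,10,13,17), of length 7; no longer one exists.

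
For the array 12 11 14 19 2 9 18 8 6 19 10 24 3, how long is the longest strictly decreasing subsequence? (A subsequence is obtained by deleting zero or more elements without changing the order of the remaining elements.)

6

Scanning left to right, the best length ending at each element is: 12→1, 11→2, 14→1, 19→1, 2→3, 9→3, 18→2, 8→4, 6→5, 19→1, 10→3, 24→1, 3→6.
So the longest decreasing subsequence has length 6, e.g. 12, 11, 9, 8, 6, 3.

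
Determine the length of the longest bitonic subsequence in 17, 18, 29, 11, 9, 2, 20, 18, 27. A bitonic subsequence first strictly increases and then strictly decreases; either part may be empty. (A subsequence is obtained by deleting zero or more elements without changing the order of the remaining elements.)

One longest bitonic subsequence is 17, 18, 29, 11, 9, 2 (positions 1,2,3,4,5,6): it rises to 29 then falls. Length 6 is optimal.

6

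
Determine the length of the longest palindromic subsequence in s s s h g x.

Using dp[i][j] = 2 + dp[i+1][j−1] if the ends match, else max(dp[i+1][j], dp[i][j−1]):
dp[1][6] = 3. A witness is sss at positions 1,2,3.

3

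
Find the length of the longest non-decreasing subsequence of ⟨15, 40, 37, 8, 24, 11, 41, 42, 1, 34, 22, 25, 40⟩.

5

Let dp[i] be the longest non-decreasing subsequence ending at position i. Then dp = [1, 2, 2, 1, 2, 2, 3, 4, 1, 3, 3, 4, 5].
The maximum is 5; one witness is 8, 11, 22, 25, 40 at positions 4,6,11,12,13.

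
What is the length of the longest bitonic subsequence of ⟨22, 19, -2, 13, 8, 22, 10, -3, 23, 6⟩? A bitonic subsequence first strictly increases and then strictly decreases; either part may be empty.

One longest bitonic subsequence is 22, 19, 13, 10, 6 (positions 1,2,4,7,10): it rises to 22 then falls. Length 5 is optimal.

5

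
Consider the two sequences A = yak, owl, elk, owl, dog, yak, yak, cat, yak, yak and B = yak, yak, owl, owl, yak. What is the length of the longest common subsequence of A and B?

Backtracking the LCS table gives one alignment: yak (A1,B2) → owl (A2,B3) → owl (A4,B4) → yak (A10,B5).
So the longest common subsequence has length 4.

4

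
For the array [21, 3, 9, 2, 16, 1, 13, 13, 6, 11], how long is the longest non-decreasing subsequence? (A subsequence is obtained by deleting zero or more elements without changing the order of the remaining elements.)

4

Let dp[i] be the longest non-decreasing subsequence ending at position i. Then dp = [1, 1, 2, 1, 3, 1, 3, 4, 2, 3].
The maximum is 4; one witness is 3, 9, 13, 13 at positions 2,3,7,8.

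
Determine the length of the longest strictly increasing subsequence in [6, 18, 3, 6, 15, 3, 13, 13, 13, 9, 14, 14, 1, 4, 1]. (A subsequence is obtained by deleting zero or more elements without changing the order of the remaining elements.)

4

Let dp[i] be the longest increasing subsequence ending at position i. Then dp = [1, 2, 1, 2, 3, 1, 3, 3, 3, 3, 4, 4, 1, 2, 1].
The maximum is 4; one witness is 3, 6, 13, 14 at positions 3,4,7,11.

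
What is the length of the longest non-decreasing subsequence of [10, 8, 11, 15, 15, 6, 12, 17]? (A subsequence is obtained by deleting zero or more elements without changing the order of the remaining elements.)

Let dp[i] be the longest non-decreasing subsequence ending at position i. Then dp = [1, 1, 2, 3, 4, 1, 3, 5].
The maximum is 5; one witness is 10, 11, 15, 15, 17 at positions 1,3,4,5,8.

5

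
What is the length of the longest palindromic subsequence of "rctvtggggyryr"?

6

One longest palindromic subsequence is rggggr (positions 1,6,7,8,9,13); it reads the same forward and backward, and the interval DP gives dp[1][13] = 6.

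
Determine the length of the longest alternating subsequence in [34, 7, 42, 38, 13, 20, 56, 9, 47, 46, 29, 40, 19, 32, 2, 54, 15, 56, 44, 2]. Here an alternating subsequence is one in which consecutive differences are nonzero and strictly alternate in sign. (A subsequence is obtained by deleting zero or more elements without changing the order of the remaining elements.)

16

Track the best alternating length ending on an up-step vs a down-step at each position: up/down = 1/1, 1/2, 3/1, 3/4, 3/4, 5/4, 5/1, 3/6, 7/6, 7/8, 7/8, 9/8, 7/10, 11/10, 1/12, 13/6, 13/14, 15/1, 15/16, 1/16.
The maximum over both is 16; one such subsequence is 34, 7, 42, 13, 20, 9, 47, 29, 40, 19, 32, 2, 54, 15, 56, 44.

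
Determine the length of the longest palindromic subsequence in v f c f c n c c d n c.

One longest palindromic subsequence is cnccnc (positions 3,6,7,8,10,11); it reads the same forward and backward, and the interval DP gives dp[1][11] = 6.

6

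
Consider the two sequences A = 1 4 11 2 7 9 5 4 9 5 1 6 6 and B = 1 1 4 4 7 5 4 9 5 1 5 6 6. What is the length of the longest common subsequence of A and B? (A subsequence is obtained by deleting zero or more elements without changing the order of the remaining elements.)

Backtracking the LCS table gives one alignment: 1 (A1,B2) → 4 (A2,B4) → 7 (A5,B5) → 5 (A7,B6) → 4 (A8,B7) → 9 (A9,B8) → 5 (A10,B9) → 1 (A11,B10) → 6 (A12,B12) → 6 (A13,B13).
So the longest common subsequence has length 10.

10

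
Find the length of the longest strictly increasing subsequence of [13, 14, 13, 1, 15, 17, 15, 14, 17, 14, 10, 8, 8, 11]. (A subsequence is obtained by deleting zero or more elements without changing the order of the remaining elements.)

One longest increasing subsequence is 13, 14, 15, 17 (positions 1,2,5,6), of length 4; no longer one exists.

4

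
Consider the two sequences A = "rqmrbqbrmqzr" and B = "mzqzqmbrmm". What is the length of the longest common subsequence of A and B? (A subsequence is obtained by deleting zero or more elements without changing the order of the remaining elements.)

A longest common subsequence is qmbrm (length 5); the LCS DP confirms no longer common subsequence exists.

5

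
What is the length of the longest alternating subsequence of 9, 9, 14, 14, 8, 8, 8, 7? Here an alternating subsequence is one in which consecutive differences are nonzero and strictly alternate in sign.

A longest alternating subsequence is 9, 14, 8 (positions 1,3,5); its 2 consecutive differences strictly alternate in sign, and length 3 is optimal.

3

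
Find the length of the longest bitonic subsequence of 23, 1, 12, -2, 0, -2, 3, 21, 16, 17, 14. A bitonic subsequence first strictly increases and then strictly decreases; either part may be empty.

6

Let inc[i] be the LIS ending at i and dec[i] the longest strictly decreasing subsequence starting at i. inc = [1, 1, 2, 1, 2, 1, 3, 4, 4, 5, 4], dec = [4, 3, 3, 1, 2, 1, 1, 3, 2, 2, 1].
max_i inc[i]+dec[i]−1 = 6, with one witness -2, 0, 3, 21, 17, 14.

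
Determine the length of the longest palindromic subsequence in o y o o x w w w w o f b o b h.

8

One longest palindromic subsequence is oowwwwoo (positions 3,4,6,7,8,9,10,13); it reads the same forward and backward, and the interval DP gives dp[1][15] = 8.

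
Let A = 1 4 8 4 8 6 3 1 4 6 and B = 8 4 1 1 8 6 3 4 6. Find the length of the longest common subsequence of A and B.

Backtracking the LCS table gives one alignment: 8 (A3,B1) → 4 (A4,B2) → 8 (A5,B5) → 6 (A6,B6) → 3 (A7,B7) → 4 (A9,B8) → 6 (A10,B9).
So the longest common subsequence has length 7.

7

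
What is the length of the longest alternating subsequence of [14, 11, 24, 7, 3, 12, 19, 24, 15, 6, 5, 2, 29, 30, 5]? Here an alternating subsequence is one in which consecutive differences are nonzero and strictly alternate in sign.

A longest alternating subsequence is 14, 11, 24, 7, 19, 15, 29, 5 (positions 1,2,3,4,7,9,13,15); its 7 consecutive differences strictly alternate in sign, and length 8 is optimal.

8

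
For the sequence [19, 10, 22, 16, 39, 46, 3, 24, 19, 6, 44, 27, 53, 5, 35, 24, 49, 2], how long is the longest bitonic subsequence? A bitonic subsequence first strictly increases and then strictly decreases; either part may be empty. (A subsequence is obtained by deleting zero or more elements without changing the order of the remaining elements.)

9

Let inc[i] be the LIS ending at i and dec[i] the longest strictly decreasing subsequence starting at i. inc = [1, 1, 2, 2, 3, 4, 1, 3, 3, 2, 4, 4, 5, 2, 5, 4, 6, 1], dec = [5, 4, 5, 4, 6, 6, 2, 5, 4, 3, 4, 3, 4, 2, 3, 2, 2, 1].
max_i inc[i]+dec[i]−1 = 9, with one witness 19, 22, 39, 46, 24, 19, 6, 5, 2.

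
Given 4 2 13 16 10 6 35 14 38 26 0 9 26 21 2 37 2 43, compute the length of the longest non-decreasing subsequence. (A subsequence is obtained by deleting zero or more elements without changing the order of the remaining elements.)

7

Let dp[i] be the longest non-decreasing subsequence ending at position i. Then dp = [1, 1, 2, 3, 2, 2, 4, 3, 5, 4, 1, 3, 5, 4, 2, 6, 3, 7].
The maximum is 7; one witness is 4, 13, 16, 26, 26, 37, 43 at positions 1,3,4,10,13,16,18.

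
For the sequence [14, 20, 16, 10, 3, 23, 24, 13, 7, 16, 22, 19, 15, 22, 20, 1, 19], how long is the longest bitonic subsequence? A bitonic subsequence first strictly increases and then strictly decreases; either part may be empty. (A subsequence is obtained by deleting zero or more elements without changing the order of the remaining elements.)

One longest bitonic subsequence is 14, 20, 23, 24, 22, 19, 15, 1 (positions 1,2,6,7,11,12,13,16): it rises to 24 then falls. Length 8 is optimal.

8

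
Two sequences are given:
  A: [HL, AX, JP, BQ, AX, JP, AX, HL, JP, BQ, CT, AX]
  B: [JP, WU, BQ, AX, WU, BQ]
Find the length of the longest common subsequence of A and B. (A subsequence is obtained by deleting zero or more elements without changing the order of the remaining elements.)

Backtracking the LCS table gives one alignment: JP (A3,B1) → BQ (A4,B3) → AX (A5,B4) → BQ (A10,B6).
So the longest common subsequence has length 4.

4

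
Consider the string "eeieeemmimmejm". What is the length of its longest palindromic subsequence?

7

One longest palindromic subsequence is emmimme (positions 6,7,8,9,10,11,12); it reads the same forward and backward, and the interval DP gives dp[1][14] = 7.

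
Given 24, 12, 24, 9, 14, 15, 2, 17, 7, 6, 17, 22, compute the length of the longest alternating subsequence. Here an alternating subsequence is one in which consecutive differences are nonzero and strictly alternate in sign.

9

A longest alternating subsequence is 24, 12, 24, 9, 14, 2, 17, 7, 17 (positions 1,2,3,4,5,7,8,9,11); its 8 consecutive differences strictly alternate in sign, and length 9 is optimal.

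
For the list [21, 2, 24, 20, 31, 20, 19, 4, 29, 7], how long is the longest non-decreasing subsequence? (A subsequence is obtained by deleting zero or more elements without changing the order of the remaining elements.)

Scanning left to right, the best length ending at each element is: 21→1, 2→1, 24→2, 20→2, 31→3, 20→3, 19→2, 4→2, 29→4, 7→3.
So the longest non-decreasing subsequence has length 4, e.g. 2, 20, 20, 29.

4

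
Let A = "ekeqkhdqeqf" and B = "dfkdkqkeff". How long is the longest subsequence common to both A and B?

Backtracking the LCS table gives one alignment: k (A2,B5) → q (A4,B6) → k (A5,B7) → e (A9,B8) → f (A11,B10).
So the longest common subsequence has length 5.

5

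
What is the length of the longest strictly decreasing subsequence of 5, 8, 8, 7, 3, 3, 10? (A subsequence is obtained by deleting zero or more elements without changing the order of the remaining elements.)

3

One longest decreasing subsequence is 8, 7, 3 (positions 2,4,5), of length 3; no longer one exists.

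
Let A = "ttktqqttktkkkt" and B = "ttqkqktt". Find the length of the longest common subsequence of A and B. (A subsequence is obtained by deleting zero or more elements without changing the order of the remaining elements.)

7

A longest common subsequence is ttkqktt (length 7); the LCS DP confirms no longer common subsequence exists.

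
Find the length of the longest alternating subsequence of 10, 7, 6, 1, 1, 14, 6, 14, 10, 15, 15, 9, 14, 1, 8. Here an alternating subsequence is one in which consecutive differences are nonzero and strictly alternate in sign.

11

Track the best alternating length ending on an up-step vs a down-step at each position: up/down = 1/1, 1/2, 1/2, 1/2, 1/2, 3/1, 3/4, 5/1, 5/6, 7/1, 7/1, 5/8, 9/8, 1/10, 11/10.
The maximum over both is 11; one such subsequence is 10, 7, 14, 6, 14, 10, 15, 9, 14, 1, 8.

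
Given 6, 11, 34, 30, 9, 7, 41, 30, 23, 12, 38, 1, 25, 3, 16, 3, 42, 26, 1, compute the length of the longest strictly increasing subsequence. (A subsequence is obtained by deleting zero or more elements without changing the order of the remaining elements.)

5

Scanning left to right, the best length ending at each element is: 6→1, 11→2, 34→3, 30→3, 9→2, 7→2, 41→4, 30→3, 23→3, 12→3, 38→4, 1→1, 25→4, 3→2, 16→4, 3→2, 42→5, 26→5, 1→1.
So the longest increasing subsequence has length 5, e.g. 6, 11, 34, 41, 42.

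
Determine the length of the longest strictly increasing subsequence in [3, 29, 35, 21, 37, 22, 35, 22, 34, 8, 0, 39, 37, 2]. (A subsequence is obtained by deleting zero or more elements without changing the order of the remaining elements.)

5

Let dp[i] be the longest increasing subsequence ending at position i. Then dp = [1, 2, 3, 2, 4, 3, 4, 3, 4, 2, 1, 5, 5, 2].
The maximum is 5; one witness is 3, 29, 35, 37, 39 at positions 1,2,3,5,12.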